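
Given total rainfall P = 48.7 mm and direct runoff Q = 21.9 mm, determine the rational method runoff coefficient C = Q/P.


The runoff coefficient C = runoff depth / rainfall depth.
C = 21.9 / 48.7
  = 0.4497.

0.4497


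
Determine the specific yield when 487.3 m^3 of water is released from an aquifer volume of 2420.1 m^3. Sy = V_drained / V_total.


Specific yield Sy = Volume drained / Total volume.
Sy = 487.3 / 2420.1
   = 0.2014.

0.2014


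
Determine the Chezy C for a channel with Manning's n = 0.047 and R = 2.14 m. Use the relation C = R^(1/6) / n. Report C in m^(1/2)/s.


The Chezy coefficient relates to Manning's n through C = R^(1/6) / n.
R^(1/6) = 2.14^(1/6) = 1.135191.
C = 1.135191 / 0.047 = 24.15 m^(1/2)/s.

24.15


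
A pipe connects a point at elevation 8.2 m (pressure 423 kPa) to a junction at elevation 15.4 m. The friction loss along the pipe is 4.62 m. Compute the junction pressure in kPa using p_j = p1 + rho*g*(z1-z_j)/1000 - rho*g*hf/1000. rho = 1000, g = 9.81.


Junction pressure: p_j = p1 + rho*g*(z1 - z_j)/1000 - rho*g*hf/1000.
Elevation term = 1000*9.81*(8.2 - 15.4)/1000 = -70.632 kPa.
Friction term = 1000*9.81*4.62/1000 = 45.322 kPa.
p_j = 423 + -70.632 - 45.322 = 307.05 kPa.

307.05


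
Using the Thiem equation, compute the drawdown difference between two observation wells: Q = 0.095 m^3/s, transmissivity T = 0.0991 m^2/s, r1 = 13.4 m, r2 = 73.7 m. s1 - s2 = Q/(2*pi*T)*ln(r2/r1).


Thiem equation: s1 - s2 = Q/(2*pi*T) * ln(r2/r1).
ln(r2/r1) = ln(73.7/13.4) = 1.7047.
Q/(2*pi*T) = 0.095 / (2*pi*0.0991) = 0.095 / 0.6227 = 0.1526.
s1 - s2 = 0.1526 * 1.7047 = 0.2601 m.

0.2601


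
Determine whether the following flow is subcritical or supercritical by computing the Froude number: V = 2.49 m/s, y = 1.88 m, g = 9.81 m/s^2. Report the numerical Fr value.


The Froude number is defined as Fr = V / sqrt(g*y).
g*y = 9.81 * 1.88 = 18.4428.
sqrt(g*y) = sqrt(18.4428) = 4.2945.
Fr = 2.49 / 4.2945 = 0.5798.
Since Fr < 1, the flow is subcritical.

0.5798


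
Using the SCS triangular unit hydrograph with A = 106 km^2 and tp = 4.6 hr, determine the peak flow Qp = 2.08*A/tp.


SCS formula: Qp = 2.08 * A / tp.
Qp = 2.08 * 106 / 4.6
   = 220.48 / 4.6
   = 47.93 m^3/s per cm.

47.93


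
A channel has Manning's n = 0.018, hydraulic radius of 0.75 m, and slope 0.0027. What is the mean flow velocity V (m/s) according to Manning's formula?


Manning's equation gives V = (1/n) * R^(2/3) * S^(1/2).
First, compute R^(2/3) = 0.75^(2/3) = 0.8255.
Next, S^(1/2) = 0.0027^(1/2) = 0.051962.
Then 1/n = 1/0.018 = 55.56.
V = 55.56 * 0.8255 * 0.051962 = 2.383 m/s.

2.383


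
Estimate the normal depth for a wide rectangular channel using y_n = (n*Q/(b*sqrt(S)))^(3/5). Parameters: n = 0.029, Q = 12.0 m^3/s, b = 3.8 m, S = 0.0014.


We use the wide-channel approximation y_n = (n*Q/(b*sqrt(S)))^(3/5).
sqrt(S) = sqrt(0.0014) = 0.037417.
Numerator: n*Q = 0.029 * 12.0 = 0.348.
Denominator: b*sqrt(S) = 3.8 * 0.037417 = 0.142185.
arg = 2.4476.
y_n = 2.4476^(3/5) = 1.711 m.

1.711


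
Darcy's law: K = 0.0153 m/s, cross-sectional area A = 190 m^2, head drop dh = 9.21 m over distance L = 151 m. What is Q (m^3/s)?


Darcy's law: Q = K * A * i, where i = dh/L.
Hydraulic gradient i = 9.21 / 151 = 0.060993.
Q = 0.0153 * 190 * 0.060993
  = 0.1773 m^3/s.

0.1773


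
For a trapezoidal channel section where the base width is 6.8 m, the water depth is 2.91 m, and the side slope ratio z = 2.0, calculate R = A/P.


For a trapezoidal section with side slope z:
A = (b + z*y)*y = (6.8 + 2.0*2.91)*2.91 = 36.724 m^2.
P = b + 2*y*sqrt(1 + z^2) = 6.8 + 2*2.91*sqrt(1 + 2.0^2) = 19.814 m.
R = A/P = 36.724 / 19.814 = 1.8535 m.

1.8535


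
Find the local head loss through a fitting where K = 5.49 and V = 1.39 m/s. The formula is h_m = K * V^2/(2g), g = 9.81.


Minor loss formula: h_m = K * V^2/(2g).
V^2 = 1.39^2 = 1.9321.
V^2/(2g) = 1.9321 / 19.62 = 0.0985 m.
h_m = 5.49 * 0.0985 = 0.5406 m.

0.5406


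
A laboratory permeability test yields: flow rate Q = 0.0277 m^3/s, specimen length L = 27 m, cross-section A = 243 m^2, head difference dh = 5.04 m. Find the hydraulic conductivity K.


From K = Q*L / (A*dh):
Numerator: Q*L = 0.0277 * 27 = 0.7479.
Denominator: A*dh = 243 * 5.04 = 1224.72.
K = 0.7479 / 1224.72 = 0.000611 m/s.

0.000611


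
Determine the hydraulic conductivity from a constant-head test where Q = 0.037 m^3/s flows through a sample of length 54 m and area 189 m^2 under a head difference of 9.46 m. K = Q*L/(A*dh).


From K = Q*L / (A*dh):
Numerator: Q*L = 0.037 * 54 = 1.998.
Denominator: A*dh = 189 * 9.46 = 1787.94.
K = 1.998 / 1787.94 = 0.001117 m/s.

0.001117


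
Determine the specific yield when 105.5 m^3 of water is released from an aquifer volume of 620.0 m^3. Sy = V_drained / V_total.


Specific yield Sy = Volume drained / Total volume.
Sy = 105.5 / 620.0
   = 0.1702.

0.1702


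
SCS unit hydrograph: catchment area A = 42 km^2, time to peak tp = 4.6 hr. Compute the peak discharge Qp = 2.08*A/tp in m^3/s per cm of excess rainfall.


SCS formula: Qp = 2.08 * A / tp.
Qp = 2.08 * 42 / 4.6
   = 87.36 / 4.6
   = 18.99 m^3/s per cm.

18.99


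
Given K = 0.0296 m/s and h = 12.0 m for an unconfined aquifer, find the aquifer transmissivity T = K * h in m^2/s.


Transmissivity is defined as T = K * h.
T = 0.0296 * 12.0
  = 0.3552 m^2/s.

0.3552


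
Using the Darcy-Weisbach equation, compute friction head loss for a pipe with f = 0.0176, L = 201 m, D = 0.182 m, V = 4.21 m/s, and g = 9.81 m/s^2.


Darcy-Weisbach equation: h_f = f * (L/D) * V^2/(2g).
f * L/D = 0.0176 * 201/0.182 = 19.4374.
V^2/(2g) = 4.21^2 / (2*9.81) = 17.7241 / 19.62 = 0.9034 m.
h_f = 19.4374 * 0.9034 = 17.559 m.

17.559


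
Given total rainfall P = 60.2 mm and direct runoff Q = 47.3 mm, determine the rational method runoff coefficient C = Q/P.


The runoff coefficient C = runoff depth / rainfall depth.
C = 47.3 / 60.2
  = 0.7857.

0.7857


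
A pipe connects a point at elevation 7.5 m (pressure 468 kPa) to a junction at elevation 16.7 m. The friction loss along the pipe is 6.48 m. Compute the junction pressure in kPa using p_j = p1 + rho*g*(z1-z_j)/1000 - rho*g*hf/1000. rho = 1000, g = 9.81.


Junction pressure: p_j = p1 + rho*g*(z1 - z_j)/1000 - rho*g*hf/1000.
Elevation term = 1000*9.81*(7.5 - 16.7)/1000 = -90.252 kPa.
Friction term = 1000*9.81*6.48/1000 = 63.569 kPa.
p_j = 468 + -90.252 - 63.569 = 314.18 kPa.

314.18


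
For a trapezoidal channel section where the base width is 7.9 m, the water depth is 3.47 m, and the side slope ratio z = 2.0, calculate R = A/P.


For a trapezoidal section with side slope z:
A = (b + z*y)*y = (7.9 + 2.0*3.47)*3.47 = 51.495 m^2.
P = b + 2*y*sqrt(1 + z^2) = 7.9 + 2*3.47*sqrt(1 + 2.0^2) = 23.418 m.
R = A/P = 51.495 / 23.418 = 2.1989 m.

2.1989


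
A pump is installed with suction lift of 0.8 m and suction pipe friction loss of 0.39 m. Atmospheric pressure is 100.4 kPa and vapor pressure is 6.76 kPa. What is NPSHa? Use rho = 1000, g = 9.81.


NPSHa = p_atm/(rho*g) - z_s - hf_s - p_vap/(rho*g).
p_atm/(rho*g) = 100.4*1000 / (1000*9.81) = 10.234 m.
p_vap/(rho*g) = 6.76*1000 / (1000*9.81) = 0.689 m.
NPSHa = 10.234 - 0.8 - 0.39 - 0.689
      = 8.36 m.

8.36


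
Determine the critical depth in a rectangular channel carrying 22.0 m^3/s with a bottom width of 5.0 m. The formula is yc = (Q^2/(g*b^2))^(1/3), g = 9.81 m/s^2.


Using yc = (Q^2 / (g * b^2))^(1/3):
Q^2 = 22.0^2 = 484.0.
g * b^2 = 9.81 * 5.0^2 = 9.81 * 25.0 = 245.25.
Q^2 / (g*b^2) = 484.0 / 245.25 = 1.9735.
yc = 1.9735^(1/3) = 1.2543 m.

1.2543


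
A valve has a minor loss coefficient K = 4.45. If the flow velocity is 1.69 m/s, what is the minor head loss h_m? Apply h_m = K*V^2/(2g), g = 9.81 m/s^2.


Minor loss formula: h_m = K * V^2/(2g).
V^2 = 1.69^2 = 2.8561.
V^2/(2g) = 2.8561 / 19.62 = 0.1456 m.
h_m = 4.45 * 0.1456 = 0.6478 m.

0.6478


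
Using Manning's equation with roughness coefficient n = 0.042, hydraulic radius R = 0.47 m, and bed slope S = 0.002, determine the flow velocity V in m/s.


Manning's equation gives V = (1/n) * R^(2/3) * S^(1/2).
First, compute R^(2/3) = 0.47^(2/3) = 0.6045.
Next, S^(1/2) = 0.002^(1/2) = 0.044721.
Then 1/n = 1/0.042 = 23.81.
V = 23.81 * 0.6045 * 0.044721 = 0.6437 m/s.

0.6437


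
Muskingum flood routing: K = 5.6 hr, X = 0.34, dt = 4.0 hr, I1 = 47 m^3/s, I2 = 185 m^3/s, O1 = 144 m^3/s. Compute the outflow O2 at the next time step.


Muskingum coefficients:
denom = 2*K*(1-X) + dt = 2*5.6*(1-0.34) + 4.0 = 11.392.
C0 = (dt - 2*K*X)/denom = (4.0 - 2*5.6*0.34)/11.392 = 0.0169.
C1 = (dt + 2*K*X)/denom = (4.0 + 2*5.6*0.34)/11.392 = 0.6854.
C2 = (2*K*(1-X) - dt)/denom = 0.2978.
O2 = C0*I2 + C1*I1 + C2*O1
   = 0.0169*185 + 0.6854*47 + 0.2978*144
   = 78.21 m^3/s.

78.21


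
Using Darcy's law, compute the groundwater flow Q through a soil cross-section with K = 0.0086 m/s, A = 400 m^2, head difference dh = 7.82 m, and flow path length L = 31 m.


Darcy's law: Q = K * A * i, where i = dh/L.
Hydraulic gradient i = 7.82 / 31 = 0.252258.
Q = 0.0086 * 400 * 0.252258
  = 0.8678 m^3/s.

0.8678


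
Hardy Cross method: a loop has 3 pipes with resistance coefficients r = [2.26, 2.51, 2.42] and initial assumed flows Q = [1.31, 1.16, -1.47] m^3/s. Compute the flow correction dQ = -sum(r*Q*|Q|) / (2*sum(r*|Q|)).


Numerator terms (r*Q*|Q|): 2.26*1.31*|1.31| = 3.8784; 2.51*1.16*|1.16| = 3.3775; 2.42*-1.47*|-1.47| = -5.2294.
Sum of numerator = 2.0265.
Denominator terms (r*|Q|): 2.26*|1.31| = 2.9606; 2.51*|1.16| = 2.9116; 2.42*|-1.47| = 3.5574.
2 * sum of denominator = 2 * 9.4296 = 18.8592.
dQ = -2.0265 / 18.8592 = -0.1075 m^3/s.

-0.1075


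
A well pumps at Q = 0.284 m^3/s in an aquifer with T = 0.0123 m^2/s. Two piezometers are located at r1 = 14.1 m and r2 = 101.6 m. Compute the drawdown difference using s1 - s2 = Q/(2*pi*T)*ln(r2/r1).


Thiem equation: s1 - s2 = Q/(2*pi*T) * ln(r2/r1).
ln(r2/r1) = ln(101.6/14.1) = 1.9749.
Q/(2*pi*T) = 0.284 / (2*pi*0.0123) = 0.284 / 0.0773 = 3.6748.
s1 - s2 = 3.6748 * 1.9749 = 7.2572 m.

7.2572


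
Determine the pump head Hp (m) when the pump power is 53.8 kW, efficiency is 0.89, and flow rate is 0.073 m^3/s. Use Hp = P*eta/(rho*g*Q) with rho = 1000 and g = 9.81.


Pump head formula: Hp = P * eta / (rho * g * Q).
Numerator: P * eta = 53.8 * 1000 * 0.89 = 47882.0 W.
Denominator: rho * g * Q = 1000 * 9.81 * 0.073 = 716.13.
Hp = 47882.0 / 716.13 = 66.86 m.

66.86


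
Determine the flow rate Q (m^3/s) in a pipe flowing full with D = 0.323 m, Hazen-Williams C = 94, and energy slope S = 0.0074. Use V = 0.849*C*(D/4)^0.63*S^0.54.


For a full circular pipe, R = D/4 = 0.323/4 = 0.0808 m.
V = 0.849 * 94 * 0.0808^0.63 * 0.0074^0.54
  = 0.849 * 94 * 0.20488 * 0.070694
  = 1.1559 m/s.
Pipe area A = pi*D^2/4 = pi*0.323^2/4 = 0.0819 m^2.
Q = A * V = 0.0819 * 1.1559 = 0.0947 m^3/s.

0.0947


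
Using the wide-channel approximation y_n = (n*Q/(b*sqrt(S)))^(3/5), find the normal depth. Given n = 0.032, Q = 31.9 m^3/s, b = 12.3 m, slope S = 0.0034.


We use the wide-channel approximation y_n = (n*Q/(b*sqrt(S)))^(3/5).
sqrt(S) = sqrt(0.0034) = 0.05831.
Numerator: n*Q = 0.032 * 31.9 = 1.0208.
Denominator: b*sqrt(S) = 12.3 * 0.05831 = 0.717213.
arg = 1.4233.
y_n = 1.4233^(3/5) = 1.2359 m.

1.2359


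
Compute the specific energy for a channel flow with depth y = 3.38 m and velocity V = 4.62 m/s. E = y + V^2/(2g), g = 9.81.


Specific energy E = y + V^2/(2g).
Velocity head = V^2/(2g) = 4.62^2 / (2*9.81) = 21.3444 / 19.62 = 1.0879 m.
E = 3.38 + 1.0879 = 4.4679 m.

4.4679


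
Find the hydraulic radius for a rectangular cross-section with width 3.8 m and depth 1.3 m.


For a rectangular section:
Flow area A = b * y = 3.8 * 1.3 = 4.94 m^2.
Wetted perimeter P = b + 2y = 3.8 + 2*1.3 = 6.4 m.
Hydraulic radius R = A/P = 4.94 / 6.4 = 0.7719 m.

0.7719


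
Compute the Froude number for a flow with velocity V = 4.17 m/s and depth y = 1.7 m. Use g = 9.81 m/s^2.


The Froude number is defined as Fr = V / sqrt(g*y).
g*y = 9.81 * 1.7 = 16.677.
sqrt(g*y) = sqrt(16.677) = 4.0837.
Fr = 4.17 / 4.0837 = 1.0211.

1.0211


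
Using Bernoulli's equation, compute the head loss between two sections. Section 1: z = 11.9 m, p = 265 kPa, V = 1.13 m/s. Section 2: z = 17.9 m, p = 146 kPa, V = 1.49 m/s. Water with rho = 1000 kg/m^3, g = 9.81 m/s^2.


Total head at each section: H = z + p/(rho*g) + V^2/(2g).
H1 = 11.9 + 265*1000/(1000*9.81) + 1.13^2/(2*9.81)
   = 11.9 + 27.013 + 0.0651
   = 38.978 m.
H2 = 17.9 + 146*1000/(1000*9.81) + 1.49^2/(2*9.81)
   = 17.9 + 14.883 + 0.1132
   = 32.896 m.
h_L = H1 - H2 = 38.978 - 32.896 = 6.082 m.

6.082


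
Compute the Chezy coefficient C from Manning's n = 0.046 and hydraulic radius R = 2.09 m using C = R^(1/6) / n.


The Chezy coefficient relates to Manning's n through C = R^(1/6) / n.
R^(1/6) = 2.09^(1/6) = 1.130727.
C = 1.130727 / 0.046 = 24.58 m^(1/2)/s.

24.58


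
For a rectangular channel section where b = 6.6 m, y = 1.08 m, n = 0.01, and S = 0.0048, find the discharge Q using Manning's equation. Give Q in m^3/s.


For a rectangular channel, the cross-sectional area A = b * y = 6.6 * 1.08 = 7.13 m^2.
The wetted perimeter P = b + 2y = 6.6 + 2*1.08 = 8.76 m.
Hydraulic radius R = A/P = 7.13/8.76 = 0.8137 m.
Velocity V = (1/n)*R^(2/3)*S^(1/2) = (1/0.01)*0.8137^(2/3)*0.0048^(1/2) = 6.0385 m/s.
Discharge Q = A * V = 7.13 * 6.0385 = 43.042 m^3/s.

43.042


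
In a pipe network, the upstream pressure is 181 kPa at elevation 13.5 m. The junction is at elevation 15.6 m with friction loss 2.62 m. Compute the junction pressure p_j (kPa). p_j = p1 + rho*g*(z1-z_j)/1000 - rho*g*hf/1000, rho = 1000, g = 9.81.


Junction pressure: p_j = p1 + rho*g*(z1 - z_j)/1000 - rho*g*hf/1000.
Elevation term = 1000*9.81*(13.5 - 15.6)/1000 = -20.601 kPa.
Friction term = 1000*9.81*2.62/1000 = 25.702 kPa.
p_j = 181 + -20.601 - 25.702 = 134.7 kPa.

134.7


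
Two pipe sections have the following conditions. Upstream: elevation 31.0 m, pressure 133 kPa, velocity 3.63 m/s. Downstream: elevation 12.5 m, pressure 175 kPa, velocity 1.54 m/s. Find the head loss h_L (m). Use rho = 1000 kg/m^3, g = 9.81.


Total head at each section: H = z + p/(rho*g) + V^2/(2g).
H1 = 31.0 + 133*1000/(1000*9.81) + 3.63^2/(2*9.81)
   = 31.0 + 13.558 + 0.6716
   = 45.229 m.
H2 = 12.5 + 175*1000/(1000*9.81) + 1.54^2/(2*9.81)
   = 12.5 + 17.839 + 0.1209
   = 30.46 m.
h_L = H1 - H2 = 45.229 - 30.46 = 14.769 m.

14.769


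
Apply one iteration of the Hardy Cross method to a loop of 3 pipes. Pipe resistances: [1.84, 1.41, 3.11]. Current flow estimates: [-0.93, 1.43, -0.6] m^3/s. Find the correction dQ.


Numerator terms (r*Q*|Q|): 1.84*-0.93*|-0.93| = -1.5914; 1.41*1.43*|1.43| = 2.8833; 3.11*-0.6*|-0.6| = -1.1196.
Sum of numerator = 0.1723.
Denominator terms (r*|Q|): 1.84*|-0.93| = 1.7112; 1.41*|1.43| = 2.0163; 3.11*|-0.6| = 1.866.
2 * sum of denominator = 2 * 5.5935 = 11.187.
dQ = -0.1723 / 11.187 = -0.0154 m^3/s.

-0.0154


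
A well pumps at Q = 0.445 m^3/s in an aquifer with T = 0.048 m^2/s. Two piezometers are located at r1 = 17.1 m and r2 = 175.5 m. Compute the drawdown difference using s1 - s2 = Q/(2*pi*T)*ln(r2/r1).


Thiem equation: s1 - s2 = Q/(2*pi*T) * ln(r2/r1).
ln(r2/r1) = ln(175.5/17.1) = 2.3286.
Q/(2*pi*T) = 0.445 / (2*pi*0.048) = 0.445 / 0.3016 = 1.4755.
s1 - s2 = 1.4755 * 2.3286 = 3.4358 m.

3.4358


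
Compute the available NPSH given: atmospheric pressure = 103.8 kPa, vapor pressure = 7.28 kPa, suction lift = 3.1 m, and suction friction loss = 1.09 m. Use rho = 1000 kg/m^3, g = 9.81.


NPSHa = p_atm/(rho*g) - z_s - hf_s - p_vap/(rho*g).
p_atm/(rho*g) = 103.8*1000 / (1000*9.81) = 10.581 m.
p_vap/(rho*g) = 7.28*1000 / (1000*9.81) = 0.742 m.
NPSHa = 10.581 - 3.1 - 1.09 - 0.742
      = 5.65 m.

5.65


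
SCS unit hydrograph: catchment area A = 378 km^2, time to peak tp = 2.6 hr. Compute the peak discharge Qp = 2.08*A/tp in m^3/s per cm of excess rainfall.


SCS formula: Qp = 2.08 * A / tp.
Qp = 2.08 * 378 / 2.6
   = 786.24 / 2.6
   = 302.4 m^3/s per cm.

302.4


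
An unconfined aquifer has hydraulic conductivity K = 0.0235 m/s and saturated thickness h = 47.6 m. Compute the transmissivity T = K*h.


Transmissivity is defined as T = K * h.
T = 0.0235 * 47.6
  = 1.1186 m^2/s.

1.1186


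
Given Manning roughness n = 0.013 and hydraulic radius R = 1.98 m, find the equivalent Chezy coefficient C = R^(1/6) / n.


The Chezy coefficient relates to Manning's n through C = R^(1/6) / n.
R^(1/6) = 1.98^(1/6) = 1.120583.
C = 1.120583 / 0.013 = 86.2 m^(1/2)/s.

86.2


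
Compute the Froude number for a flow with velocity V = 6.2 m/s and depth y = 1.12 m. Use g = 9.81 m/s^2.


The Froude number is defined as Fr = V / sqrt(g*y).
g*y = 9.81 * 1.12 = 10.9872.
sqrt(g*y) = sqrt(10.9872) = 3.3147.
Fr = 6.2 / 3.3147 = 1.8705.

1.8705


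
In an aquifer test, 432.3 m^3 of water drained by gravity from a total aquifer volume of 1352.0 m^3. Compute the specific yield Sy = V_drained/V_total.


Specific yield Sy = Volume drained / Total volume.
Sy = 432.3 / 1352.0
   = 0.3197.

0.3197


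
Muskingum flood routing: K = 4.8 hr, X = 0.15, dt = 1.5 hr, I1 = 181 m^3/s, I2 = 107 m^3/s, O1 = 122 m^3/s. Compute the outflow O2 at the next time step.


Muskingum coefficients:
denom = 2*K*(1-X) + dt = 2*4.8*(1-0.15) + 1.5 = 9.66.
C0 = (dt - 2*K*X)/denom = (1.5 - 2*4.8*0.15)/9.66 = 0.0062.
C1 = (dt + 2*K*X)/denom = (1.5 + 2*4.8*0.15)/9.66 = 0.3043.
C2 = (2*K*(1-X) - dt)/denom = 0.6894.
O2 = C0*I2 + C1*I1 + C2*O1
   = 0.0062*107 + 0.3043*181 + 0.6894*122
   = 139.86 m^3/s.

139.86


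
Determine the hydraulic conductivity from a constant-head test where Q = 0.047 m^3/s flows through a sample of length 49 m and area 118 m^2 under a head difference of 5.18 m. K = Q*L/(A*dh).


From K = Q*L / (A*dh):
Numerator: Q*L = 0.047 * 49 = 2.303.
Denominator: A*dh = 118 * 5.18 = 611.24.
K = 2.303 / 611.24 = 0.003768 m/s.

0.003768


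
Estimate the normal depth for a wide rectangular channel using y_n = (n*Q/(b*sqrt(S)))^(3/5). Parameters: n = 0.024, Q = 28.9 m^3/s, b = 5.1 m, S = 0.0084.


We use the wide-channel approximation y_n = (n*Q/(b*sqrt(S)))^(3/5).
sqrt(S) = sqrt(0.0084) = 0.091652.
Numerator: n*Q = 0.024 * 28.9 = 0.6936.
Denominator: b*sqrt(S) = 5.1 * 0.091652 = 0.467425.
arg = 1.4839.
y_n = 1.4839^(3/5) = 1.2672 m.

1.2672


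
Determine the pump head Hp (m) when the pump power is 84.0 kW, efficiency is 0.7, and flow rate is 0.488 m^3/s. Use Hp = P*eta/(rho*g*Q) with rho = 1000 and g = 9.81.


Pump head formula: Hp = P * eta / (rho * g * Q).
Numerator: P * eta = 84.0 * 1000 * 0.7 = 58800.0 W.
Denominator: rho * g * Q = 1000 * 9.81 * 0.488 = 4787.28.
Hp = 58800.0 / 4787.28 = 12.28 m.

12.28


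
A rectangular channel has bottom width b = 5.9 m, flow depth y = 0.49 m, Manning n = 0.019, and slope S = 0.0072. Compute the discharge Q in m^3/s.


For a rectangular channel, the cross-sectional area A = b * y = 5.9 * 0.49 = 2.89 m^2.
The wetted perimeter P = b + 2y = 5.9 + 2*0.49 = 6.88 m.
Hydraulic radius R = A/P = 2.89/6.88 = 0.4202 m.
Velocity V = (1/n)*R^(2/3)*S^(1/2) = (1/0.019)*0.4202^(2/3)*0.0072^(1/2) = 2.5055 m/s.
Discharge Q = A * V = 2.89 * 2.5055 = 7.243 m^3/s.

7.243


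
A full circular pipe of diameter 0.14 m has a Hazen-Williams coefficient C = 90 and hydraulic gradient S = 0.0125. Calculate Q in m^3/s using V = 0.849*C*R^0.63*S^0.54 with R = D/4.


For a full circular pipe, R = D/4 = 0.14/4 = 0.035 m.
V = 0.849 * 90 * 0.035^0.63 * 0.0125^0.54
  = 0.849 * 90 * 0.120994 * 0.093828
  = 0.8675 m/s.
Pipe area A = pi*D^2/4 = pi*0.14^2/4 = 0.0154 m^2.
Q = A * V = 0.0154 * 0.8675 = 0.0134 m^3/s.

0.0134


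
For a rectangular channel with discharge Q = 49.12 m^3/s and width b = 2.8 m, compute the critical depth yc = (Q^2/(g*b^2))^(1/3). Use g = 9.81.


Using yc = (Q^2 / (g * b^2))^(1/3):
Q^2 = 49.12^2 = 2412.77.
g * b^2 = 9.81 * 2.8^2 = 9.81 * 7.84 = 76.91.
Q^2 / (g*b^2) = 2412.77 / 76.91 = 31.3713.
yc = 31.3713^(1/3) = 3.1539 m.

3.1539


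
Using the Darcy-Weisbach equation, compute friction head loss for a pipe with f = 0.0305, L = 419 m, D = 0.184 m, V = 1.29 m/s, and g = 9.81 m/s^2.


Darcy-Weisbach equation: h_f = f * (L/D) * V^2/(2g).
f * L/D = 0.0305 * 419/0.184 = 69.4538.
V^2/(2g) = 1.29^2 / (2*9.81) = 1.6641 / 19.62 = 0.0848 m.
h_f = 69.4538 * 0.0848 = 5.891 m.

5.891


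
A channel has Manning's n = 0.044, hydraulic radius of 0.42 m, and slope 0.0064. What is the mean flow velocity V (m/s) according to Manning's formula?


Manning's equation gives V = (1/n) * R^(2/3) * S^(1/2).
First, compute R^(2/3) = 0.42^(2/3) = 0.5608.
Next, S^(1/2) = 0.0064^(1/2) = 0.08.
Then 1/n = 1/0.044 = 22.73.
V = 22.73 * 0.5608 * 0.08 = 1.0197 m/s.

1.0197


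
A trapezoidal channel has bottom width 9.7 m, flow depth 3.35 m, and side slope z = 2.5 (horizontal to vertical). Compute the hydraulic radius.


For a trapezoidal section with side slope z:
A = (b + z*y)*y = (9.7 + 2.5*3.35)*3.35 = 60.551 m^2.
P = b + 2*y*sqrt(1 + z^2) = 9.7 + 2*3.35*sqrt(1 + 2.5^2) = 27.74 m.
R = A/P = 60.551 / 27.74 = 2.1828 m.

2.1828


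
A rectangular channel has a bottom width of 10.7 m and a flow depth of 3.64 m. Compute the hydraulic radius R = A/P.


For a rectangular section:
Flow area A = b * y = 10.7 * 3.64 = 38.95 m^2.
Wetted perimeter P = b + 2y = 10.7 + 2*3.64 = 17.98 m.
Hydraulic radius R = A/P = 38.95 / 17.98 = 2.1662 m.

2.1662


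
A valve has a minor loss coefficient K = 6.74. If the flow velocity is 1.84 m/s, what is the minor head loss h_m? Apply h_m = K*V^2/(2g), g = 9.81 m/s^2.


Minor loss formula: h_m = K * V^2/(2g).
V^2 = 1.84^2 = 3.3856.
V^2/(2g) = 3.3856 / 19.62 = 0.1726 m.
h_m = 6.74 * 0.1726 = 1.163 m.

1.163


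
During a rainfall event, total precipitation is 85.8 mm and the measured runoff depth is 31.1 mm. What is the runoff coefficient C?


The runoff coefficient C = runoff depth / rainfall depth.
C = 31.1 / 85.8
  = 0.3625.

0.3625


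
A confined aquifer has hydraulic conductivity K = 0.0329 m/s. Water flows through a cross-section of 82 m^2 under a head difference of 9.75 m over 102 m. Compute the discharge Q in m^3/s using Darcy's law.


Darcy's law: Q = K * A * i, where i = dh/L.
Hydraulic gradient i = 9.75 / 102 = 0.095588.
Q = 0.0329 * 82 * 0.095588
  = 0.2579 m^3/s.

0.2579


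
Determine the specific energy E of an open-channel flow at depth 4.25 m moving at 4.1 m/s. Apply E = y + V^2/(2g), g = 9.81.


Specific energy E = y + V^2/(2g).
Velocity head = V^2/(2g) = 4.1^2 / (2*9.81) = 16.81 / 19.62 = 0.8568 m.
E = 4.25 + 0.8568 = 5.1068 m.

5.1068


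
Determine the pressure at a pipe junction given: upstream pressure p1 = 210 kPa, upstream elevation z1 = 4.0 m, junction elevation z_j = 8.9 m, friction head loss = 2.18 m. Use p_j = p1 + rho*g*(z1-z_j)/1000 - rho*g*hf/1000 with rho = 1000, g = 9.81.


Junction pressure: p_j = p1 + rho*g*(z1 - z_j)/1000 - rho*g*hf/1000.
Elevation term = 1000*9.81*(4.0 - 8.9)/1000 = -48.069 kPa.
Friction term = 1000*9.81*2.18/1000 = 21.386 kPa.
p_j = 210 + -48.069 - 21.386 = 140.55 kPa.

140.55


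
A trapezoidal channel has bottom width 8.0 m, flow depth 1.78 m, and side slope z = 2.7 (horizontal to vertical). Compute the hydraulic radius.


For a trapezoidal section with side slope z:
A = (b + z*y)*y = (8.0 + 2.7*1.78)*1.78 = 22.795 m^2.
P = b + 2*y*sqrt(1 + z^2) = 8.0 + 2*1.78*sqrt(1 + 2.7^2) = 18.25 m.
R = A/P = 22.795 / 18.25 = 1.249 m.

1.249


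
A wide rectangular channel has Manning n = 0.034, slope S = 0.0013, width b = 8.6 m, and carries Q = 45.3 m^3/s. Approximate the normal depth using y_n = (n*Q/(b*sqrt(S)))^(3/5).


We use the wide-channel approximation y_n = (n*Q/(b*sqrt(S)))^(3/5).
sqrt(S) = sqrt(0.0013) = 0.036056.
Numerator: n*Q = 0.034 * 45.3 = 1.5402.
Denominator: b*sqrt(S) = 8.6 * 0.036056 = 0.310082.
arg = 4.9671.
y_n = 4.9671^(3/5) = 2.6162 m.

2.6162


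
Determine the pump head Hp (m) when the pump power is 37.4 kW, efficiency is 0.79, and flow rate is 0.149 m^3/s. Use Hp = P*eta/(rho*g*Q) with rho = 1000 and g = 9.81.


Pump head formula: Hp = P * eta / (rho * g * Q).
Numerator: P * eta = 37.4 * 1000 * 0.79 = 29546.0 W.
Denominator: rho * g * Q = 1000 * 9.81 * 0.149 = 1461.69.
Hp = 29546.0 / 1461.69 = 20.21 m.

20.21


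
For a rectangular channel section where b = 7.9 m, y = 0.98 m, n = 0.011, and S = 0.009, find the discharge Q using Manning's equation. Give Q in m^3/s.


For a rectangular channel, the cross-sectional area A = b * y = 7.9 * 0.98 = 7.74 m^2.
The wetted perimeter P = b + 2y = 7.9 + 2*0.98 = 9.86 m.
Hydraulic radius R = A/P = 7.74/9.86 = 0.7852 m.
Velocity V = (1/n)*R^(2/3)*S^(1/2) = (1/0.011)*0.7852^(2/3)*0.009^(1/2) = 7.3403 m/s.
Discharge Q = A * V = 7.74 * 7.3403 = 56.828 m^3/s.

56.828


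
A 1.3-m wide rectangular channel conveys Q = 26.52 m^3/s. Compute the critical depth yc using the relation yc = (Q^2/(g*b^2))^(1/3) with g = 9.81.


Using yc = (Q^2 / (g * b^2))^(1/3):
Q^2 = 26.52^2 = 703.31.
g * b^2 = 9.81 * 1.3^2 = 9.81 * 1.69 = 16.58.
Q^2 / (g*b^2) = 703.31 / 16.58 = 42.4192.
yc = 42.4192^(1/3) = 3.4876 m.

3.4876


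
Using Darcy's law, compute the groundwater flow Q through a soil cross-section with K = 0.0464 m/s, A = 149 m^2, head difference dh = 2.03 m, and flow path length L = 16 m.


Darcy's law: Q = K * A * i, where i = dh/L.
Hydraulic gradient i = 2.03 / 16 = 0.126875.
Q = 0.0464 * 149 * 0.126875
  = 0.8772 m^3/s.

0.8772


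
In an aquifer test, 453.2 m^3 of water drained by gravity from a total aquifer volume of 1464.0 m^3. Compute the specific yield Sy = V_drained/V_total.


Specific yield Sy = Volume drained / Total volume.
Sy = 453.2 / 1464.0
   = 0.3096.

0.3096


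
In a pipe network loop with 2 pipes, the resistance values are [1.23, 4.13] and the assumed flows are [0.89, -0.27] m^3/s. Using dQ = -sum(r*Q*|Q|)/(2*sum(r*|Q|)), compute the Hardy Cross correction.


Numerator terms (r*Q*|Q|): 1.23*0.89*|0.89| = 0.9743; 4.13*-0.27*|-0.27| = -0.3011.
Sum of numerator = 0.6732.
Denominator terms (r*|Q|): 1.23*|0.89| = 1.0947; 4.13*|-0.27| = 1.1151.
2 * sum of denominator = 2 * 2.2098 = 4.4196.
dQ = -0.6732 / 4.4196 = -0.1523 m^3/s.

-0.1523


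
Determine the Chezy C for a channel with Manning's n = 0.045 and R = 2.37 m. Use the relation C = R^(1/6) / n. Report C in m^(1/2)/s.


The Chezy coefficient relates to Manning's n through C = R^(1/6) / n.
R^(1/6) = 2.37^(1/6) = 1.15467.
C = 1.15467 / 0.045 = 25.66 m^(1/2)/s.

25.66


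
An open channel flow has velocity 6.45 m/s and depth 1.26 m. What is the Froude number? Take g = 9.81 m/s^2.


The Froude number is defined as Fr = V / sqrt(g*y).
g*y = 9.81 * 1.26 = 12.3606.
sqrt(g*y) = sqrt(12.3606) = 3.5158.
Fr = 6.45 / 3.5158 = 1.8346.

1.8346


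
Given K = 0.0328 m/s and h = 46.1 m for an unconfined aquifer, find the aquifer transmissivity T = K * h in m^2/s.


Transmissivity is defined as T = K * h.
T = 0.0328 * 46.1
  = 1.5121 m^2/s.

1.5121


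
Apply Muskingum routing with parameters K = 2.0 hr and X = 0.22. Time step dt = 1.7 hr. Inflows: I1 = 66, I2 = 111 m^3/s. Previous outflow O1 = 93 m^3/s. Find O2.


Muskingum coefficients:
denom = 2*K*(1-X) + dt = 2*2.0*(1-0.22) + 1.7 = 4.82.
C0 = (dt - 2*K*X)/denom = (1.7 - 2*2.0*0.22)/4.82 = 0.1701.
C1 = (dt + 2*K*X)/denom = (1.7 + 2*2.0*0.22)/4.82 = 0.5353.
C2 = (2*K*(1-X) - dt)/denom = 0.2946.
O2 = C0*I2 + C1*I1 + C2*O1
   = 0.1701*111 + 0.5353*66 + 0.2946*93
   = 81.61 m^3/s.

81.61


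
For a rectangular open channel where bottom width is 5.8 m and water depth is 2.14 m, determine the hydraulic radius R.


For a rectangular section:
Flow area A = b * y = 5.8 * 2.14 = 12.41 m^2.
Wetted perimeter P = b + 2y = 5.8 + 2*2.14 = 10.08 m.
Hydraulic radius R = A/P = 12.41 / 10.08 = 1.2313 m.

1.2313


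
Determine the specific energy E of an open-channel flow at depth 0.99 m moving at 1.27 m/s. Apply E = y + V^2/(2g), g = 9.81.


Specific energy E = y + V^2/(2g).
Velocity head = V^2/(2g) = 1.27^2 / (2*9.81) = 1.6129 / 19.62 = 0.0822 m.
E = 0.99 + 0.0822 = 1.0722 m.

1.0722


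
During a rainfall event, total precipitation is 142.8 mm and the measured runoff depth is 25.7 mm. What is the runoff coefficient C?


The runoff coefficient C = runoff depth / rainfall depth.
C = 25.7 / 142.8
  = 0.18.

0.18


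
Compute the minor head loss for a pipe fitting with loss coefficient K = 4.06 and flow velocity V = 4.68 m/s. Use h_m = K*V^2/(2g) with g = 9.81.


Minor loss formula: h_m = K * V^2/(2g).
V^2 = 4.68^2 = 21.9024.
V^2/(2g) = 21.9024 / 19.62 = 1.1163 m.
h_m = 4.06 * 1.1163 = 4.5323 m.

4.5323


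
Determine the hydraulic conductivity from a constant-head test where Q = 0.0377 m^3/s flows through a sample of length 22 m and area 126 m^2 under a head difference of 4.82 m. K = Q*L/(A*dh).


From K = Q*L / (A*dh):
Numerator: Q*L = 0.0377 * 22 = 0.8294.
Denominator: A*dh = 126 * 4.82 = 607.32.
K = 0.8294 / 607.32 = 0.001366 m/s.

0.001366


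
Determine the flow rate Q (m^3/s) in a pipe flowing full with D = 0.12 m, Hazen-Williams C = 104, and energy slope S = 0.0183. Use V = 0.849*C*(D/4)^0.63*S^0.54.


For a full circular pipe, R = D/4 = 0.12/4 = 0.03 m.
V = 0.849 * 104 * 0.03^0.63 * 0.0183^0.54
  = 0.849 * 104 * 0.109796 * 0.115272
  = 1.1175 m/s.
Pipe area A = pi*D^2/4 = pi*0.12^2/4 = 0.0113 m^2.
Q = A * V = 0.0113 * 1.1175 = 0.0126 m^3/s.

0.0126


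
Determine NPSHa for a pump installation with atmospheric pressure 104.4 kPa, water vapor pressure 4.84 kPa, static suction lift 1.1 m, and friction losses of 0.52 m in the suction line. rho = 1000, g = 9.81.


NPSHa = p_atm/(rho*g) - z_s - hf_s - p_vap/(rho*g).
p_atm/(rho*g) = 104.4*1000 / (1000*9.81) = 10.642 m.
p_vap/(rho*g) = 4.84*1000 / (1000*9.81) = 0.493 m.
NPSHa = 10.642 - 1.1 - 0.52 - 0.493
      = 8.53 m.

8.53


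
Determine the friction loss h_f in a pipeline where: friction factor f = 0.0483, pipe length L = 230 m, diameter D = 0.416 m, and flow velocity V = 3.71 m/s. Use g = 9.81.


Darcy-Weisbach equation: h_f = f * (L/D) * V^2/(2g).
f * L/D = 0.0483 * 230/0.416 = 26.7043.
V^2/(2g) = 3.71^2 / (2*9.81) = 13.7641 / 19.62 = 0.7015 m.
h_f = 26.7043 * 0.7015 = 18.734 m.

18.734


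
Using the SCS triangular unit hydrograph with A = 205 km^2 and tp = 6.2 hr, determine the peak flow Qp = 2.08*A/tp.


SCS formula: Qp = 2.08 * A / tp.
Qp = 2.08 * 205 / 6.2
   = 426.4 / 6.2
   = 68.77 m^3/s per cm.

68.77


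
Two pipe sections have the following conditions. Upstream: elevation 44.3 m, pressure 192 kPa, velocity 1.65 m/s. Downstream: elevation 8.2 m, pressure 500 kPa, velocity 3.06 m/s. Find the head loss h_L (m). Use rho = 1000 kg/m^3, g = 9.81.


Total head at each section: H = z + p/(rho*g) + V^2/(2g).
H1 = 44.3 + 192*1000/(1000*9.81) + 1.65^2/(2*9.81)
   = 44.3 + 19.572 + 0.1388
   = 64.011 m.
H2 = 8.2 + 500*1000/(1000*9.81) + 3.06^2/(2*9.81)
   = 8.2 + 50.968 + 0.4772
   = 59.646 m.
h_L = H1 - H2 = 64.011 - 59.646 = 4.365 m.

4.365


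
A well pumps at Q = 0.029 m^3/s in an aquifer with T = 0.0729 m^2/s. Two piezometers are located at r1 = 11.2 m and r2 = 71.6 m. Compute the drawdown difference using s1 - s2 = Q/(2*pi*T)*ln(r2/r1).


Thiem equation: s1 - s2 = Q/(2*pi*T) * ln(r2/r1).
ln(r2/r1) = ln(71.6/11.2) = 1.8552.
Q/(2*pi*T) = 0.029 / (2*pi*0.0729) = 0.029 / 0.458 = 0.0633.
s1 - s2 = 0.0633 * 1.8552 = 0.1175 m.

0.1175


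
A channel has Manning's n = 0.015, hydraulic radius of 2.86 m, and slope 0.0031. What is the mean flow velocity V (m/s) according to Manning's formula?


Manning's equation gives V = (1/n) * R^(2/3) * S^(1/2).
First, compute R^(2/3) = 2.86^(2/3) = 2.0149.
Next, S^(1/2) = 0.0031^(1/2) = 0.055678.
Then 1/n = 1/0.015 = 66.67.
V = 66.67 * 2.0149 * 0.055678 = 7.4788 m/s.

7.4788


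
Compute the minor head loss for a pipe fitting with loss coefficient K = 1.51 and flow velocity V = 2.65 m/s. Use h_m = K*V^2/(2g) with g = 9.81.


Minor loss formula: h_m = K * V^2/(2g).
V^2 = 2.65^2 = 7.0225.
V^2/(2g) = 7.0225 / 19.62 = 0.3579 m.
h_m = 1.51 * 0.3579 = 0.5405 m.

0.5405


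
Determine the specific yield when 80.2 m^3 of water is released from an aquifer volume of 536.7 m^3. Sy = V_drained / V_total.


Specific yield Sy = Volume drained / Total volume.
Sy = 80.2 / 536.7
   = 0.1494.

0.1494


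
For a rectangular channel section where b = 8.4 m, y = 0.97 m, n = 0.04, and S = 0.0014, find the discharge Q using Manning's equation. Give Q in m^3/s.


For a rectangular channel, the cross-sectional area A = b * y = 8.4 * 0.97 = 8.15 m^2.
The wetted perimeter P = b + 2y = 8.4 + 2*0.97 = 10.34 m.
Hydraulic radius R = A/P = 8.15/10.34 = 0.788 m.
Velocity V = (1/n)*R^(2/3)*S^(1/2) = (1/0.04)*0.788^(2/3)*0.0014^(1/2) = 0.798 m/s.
Discharge Q = A * V = 8.15 * 0.798 = 6.502 m^3/s.

6.502


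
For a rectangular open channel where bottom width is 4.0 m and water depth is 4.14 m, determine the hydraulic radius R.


For a rectangular section:
Flow area A = b * y = 4.0 * 4.14 = 16.56 m^2.
Wetted perimeter P = b + 2y = 4.0 + 2*4.14 = 12.28 m.
Hydraulic radius R = A/P = 16.56 / 12.28 = 1.3485 m.

1.3485


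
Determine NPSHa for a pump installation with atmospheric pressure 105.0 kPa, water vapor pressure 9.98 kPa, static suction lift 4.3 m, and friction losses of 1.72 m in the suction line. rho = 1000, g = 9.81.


NPSHa = p_atm/(rho*g) - z_s - hf_s - p_vap/(rho*g).
p_atm/(rho*g) = 105.0*1000 / (1000*9.81) = 10.703 m.
p_vap/(rho*g) = 9.98*1000 / (1000*9.81) = 1.017 m.
NPSHa = 10.703 - 4.3 - 1.72 - 1.017
      = 3.67 m.

3.67


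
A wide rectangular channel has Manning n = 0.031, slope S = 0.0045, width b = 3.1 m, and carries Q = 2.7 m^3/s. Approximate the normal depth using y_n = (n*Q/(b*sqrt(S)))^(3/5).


We use the wide-channel approximation y_n = (n*Q/(b*sqrt(S)))^(3/5).
sqrt(S) = sqrt(0.0045) = 0.067082.
Numerator: n*Q = 0.031 * 2.7 = 0.0837.
Denominator: b*sqrt(S) = 3.1 * 0.067082 = 0.207954.
arg = 0.4025.
y_n = 0.4025^(3/5) = 0.5792 m.

0.5792


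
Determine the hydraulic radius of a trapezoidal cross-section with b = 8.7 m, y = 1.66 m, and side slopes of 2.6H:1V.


For a trapezoidal section with side slope z:
A = (b + z*y)*y = (8.7 + 2.6*1.66)*1.66 = 21.607 m^2.
P = b + 2*y*sqrt(1 + z^2) = 8.7 + 2*1.66*sqrt(1 + 2.6^2) = 17.948 m.
R = A/P = 21.607 / 17.948 = 1.2038 m.

1.2038


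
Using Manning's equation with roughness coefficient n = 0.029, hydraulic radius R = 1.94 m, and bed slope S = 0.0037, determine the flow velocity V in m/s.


Manning's equation gives V = (1/n) * R^(2/3) * S^(1/2).
First, compute R^(2/3) = 1.94^(2/3) = 1.5555.
Next, S^(1/2) = 0.0037^(1/2) = 0.060828.
Then 1/n = 1/0.029 = 34.48.
V = 34.48 * 1.5555 * 0.060828 = 3.2627 m/s.

3.2627


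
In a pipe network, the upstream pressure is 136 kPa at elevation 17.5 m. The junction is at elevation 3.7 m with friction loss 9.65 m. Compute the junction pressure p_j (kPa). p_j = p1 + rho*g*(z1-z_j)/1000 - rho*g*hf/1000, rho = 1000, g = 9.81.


Junction pressure: p_j = p1 + rho*g*(z1 - z_j)/1000 - rho*g*hf/1000.
Elevation term = 1000*9.81*(17.5 - 3.7)/1000 = 135.378 kPa.
Friction term = 1000*9.81*9.65/1000 = 94.666 kPa.
p_j = 136 + 135.378 - 94.666 = 176.71 kPa.

176.71


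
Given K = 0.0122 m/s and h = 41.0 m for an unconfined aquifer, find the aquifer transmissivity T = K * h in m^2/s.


Transmissivity is defined as T = K * h.
T = 0.0122 * 41.0
  = 0.5002 m^2/s.

0.5002


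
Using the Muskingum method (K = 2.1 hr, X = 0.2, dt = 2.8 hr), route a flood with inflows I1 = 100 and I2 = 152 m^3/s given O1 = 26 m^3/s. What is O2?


Muskingum coefficients:
denom = 2*K*(1-X) + dt = 2*2.1*(1-0.2) + 2.8 = 6.16.
C0 = (dt - 2*K*X)/denom = (2.8 - 2*2.1*0.2)/6.16 = 0.3182.
C1 = (dt + 2*K*X)/denom = (2.8 + 2*2.1*0.2)/6.16 = 0.5909.
C2 = (2*K*(1-X) - dt)/denom = 0.0909.
O2 = C0*I2 + C1*I1 + C2*O1
   = 0.3182*152 + 0.5909*100 + 0.0909*26
   = 109.82 m^3/s.

109.82


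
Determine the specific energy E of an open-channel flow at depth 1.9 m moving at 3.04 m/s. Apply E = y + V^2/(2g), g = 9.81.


Specific energy E = y + V^2/(2g).
Velocity head = V^2/(2g) = 3.04^2 / (2*9.81) = 9.2416 / 19.62 = 0.471 m.
E = 1.9 + 0.471 = 2.371 m.

2.371


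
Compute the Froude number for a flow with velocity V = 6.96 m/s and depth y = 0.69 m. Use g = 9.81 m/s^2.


The Froude number is defined as Fr = V / sqrt(g*y).
g*y = 9.81 * 0.69 = 6.7689.
sqrt(g*y) = sqrt(6.7689) = 2.6017.
Fr = 6.96 / 2.6017 = 2.6752.

2.6752


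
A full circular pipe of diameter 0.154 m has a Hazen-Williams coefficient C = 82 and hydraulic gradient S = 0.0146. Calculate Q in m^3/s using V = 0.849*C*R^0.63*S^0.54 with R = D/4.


For a full circular pipe, R = D/4 = 0.154/4 = 0.0385 m.
V = 0.849 * 82 * 0.0385^0.63 * 0.0146^0.54
  = 0.849 * 82 * 0.128481 * 0.102035
  = 0.9127 m/s.
Pipe area A = pi*D^2/4 = pi*0.154^2/4 = 0.0186 m^2.
Q = A * V = 0.0186 * 0.9127 = 0.017 m^3/s.

0.017


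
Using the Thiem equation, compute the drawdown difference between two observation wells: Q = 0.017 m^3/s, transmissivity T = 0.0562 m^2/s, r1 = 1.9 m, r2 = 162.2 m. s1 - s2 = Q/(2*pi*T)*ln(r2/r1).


Thiem equation: s1 - s2 = Q/(2*pi*T) * ln(r2/r1).
ln(r2/r1) = ln(162.2/1.9) = 4.447.
Q/(2*pi*T) = 0.017 / (2*pi*0.0562) = 0.017 / 0.3531 = 0.0481.
s1 - s2 = 0.0481 * 4.447 = 0.2141 m.

0.2141


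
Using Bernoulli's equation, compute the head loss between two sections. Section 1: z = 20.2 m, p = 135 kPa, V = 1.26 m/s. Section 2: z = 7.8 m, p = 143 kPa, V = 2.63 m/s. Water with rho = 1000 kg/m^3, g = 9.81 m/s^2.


Total head at each section: H = z + p/(rho*g) + V^2/(2g).
H1 = 20.2 + 135*1000/(1000*9.81) + 1.26^2/(2*9.81)
   = 20.2 + 13.761 + 0.0809
   = 34.042 m.
H2 = 7.8 + 143*1000/(1000*9.81) + 2.63^2/(2*9.81)
   = 7.8 + 14.577 + 0.3525
   = 22.73 m.
h_L = H1 - H2 = 34.042 - 22.73 = 11.313 m.

11.313


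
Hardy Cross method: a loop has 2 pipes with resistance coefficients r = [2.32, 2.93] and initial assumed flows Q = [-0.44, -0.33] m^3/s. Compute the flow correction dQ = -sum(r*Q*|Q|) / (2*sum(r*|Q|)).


Numerator terms (r*Q*|Q|): 2.32*-0.44*|-0.44| = -0.4492; 2.93*-0.33*|-0.33| = -0.3191.
Sum of numerator = -0.7682.
Denominator terms (r*|Q|): 2.32*|-0.44| = 1.0208; 2.93*|-0.33| = 0.9669.
2 * sum of denominator = 2 * 1.9877 = 3.9754.
dQ = --0.7682 / 3.9754 = 0.1932 m^3/s.

0.1932


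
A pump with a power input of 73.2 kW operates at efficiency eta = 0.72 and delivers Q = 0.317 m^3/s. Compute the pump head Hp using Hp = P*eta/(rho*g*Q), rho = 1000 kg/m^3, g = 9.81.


Pump head formula: Hp = P * eta / (rho * g * Q).
Numerator: P * eta = 73.2 * 1000 * 0.72 = 52704.0 W.
Denominator: rho * g * Q = 1000 * 9.81 * 0.317 = 3109.77.
Hp = 52704.0 / 3109.77 = 16.95 m.

16.95


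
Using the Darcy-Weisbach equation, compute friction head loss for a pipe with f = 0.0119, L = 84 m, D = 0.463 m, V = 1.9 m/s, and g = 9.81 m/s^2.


Darcy-Weisbach equation: h_f = f * (L/D) * V^2/(2g).
f * L/D = 0.0119 * 84/0.463 = 2.159.
V^2/(2g) = 1.9^2 / (2*9.81) = 3.61 / 19.62 = 0.184 m.
h_f = 2.159 * 0.184 = 0.397 m.

0.397


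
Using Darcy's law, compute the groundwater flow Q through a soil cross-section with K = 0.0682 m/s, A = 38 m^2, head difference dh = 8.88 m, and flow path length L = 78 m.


Darcy's law: Q = K * A * i, where i = dh/L.
Hydraulic gradient i = 8.88 / 78 = 0.113846.
Q = 0.0682 * 38 * 0.113846
  = 0.295 m^3/s.

0.295


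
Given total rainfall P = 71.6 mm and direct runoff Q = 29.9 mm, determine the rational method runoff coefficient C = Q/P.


The runoff coefficient C = runoff depth / rainfall depth.
C = 29.9 / 71.6
  = 0.4176.

0.4176


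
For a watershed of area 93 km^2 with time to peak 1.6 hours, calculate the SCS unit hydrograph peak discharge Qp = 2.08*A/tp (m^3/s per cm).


SCS formula: Qp = 2.08 * A / tp.
Qp = 2.08 * 93 / 1.6
   = 193.44 / 1.6
   = 120.9 m^3/s per cm.

120.9


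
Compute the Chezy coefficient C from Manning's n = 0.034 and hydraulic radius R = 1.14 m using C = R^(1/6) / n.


The Chezy coefficient relates to Manning's n through C = R^(1/6) / n.
R^(1/6) = 1.14^(1/6) = 1.022078.
C = 1.022078 / 0.034 = 30.06 m^(1/2)/s.

30.06
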